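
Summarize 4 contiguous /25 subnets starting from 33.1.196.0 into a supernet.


Original prefix: /25
Number of subnets: 4 = 2^2
New prefix = 25 - 2 = 23
Supernet: 33.1.196.0/23


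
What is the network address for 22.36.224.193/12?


IP:   00010110.00100100.11100000.11000001
Mask: 11111111.11110000.00000000.00000000
AND operation:
Net:  00010110.00100000.00000000.00000000
Network: 22.32.0.0/12


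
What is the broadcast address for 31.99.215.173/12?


Network: 31.96.0.0/12
Host bits = 20
Set all host bits to 1:
Broadcast: 31.111.255.255


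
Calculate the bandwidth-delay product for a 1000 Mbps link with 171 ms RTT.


BDP = bandwidth * RTT
= 1000 Mbps * 171 ms
= 1000 * 1e6 * 171 / 1000 bits
= 171000000 bits
= 21375000 bytes
= 20874.0234 KB
BDP = 171000000 bits (21375000 bytes)


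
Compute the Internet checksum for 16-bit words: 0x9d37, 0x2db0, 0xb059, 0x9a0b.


Sum all words (with carry folding):
+ 0x9d37 = 0x9d37
+ 0x2db0 = 0xcae7
+ 0xb059 = 0x7b41
+ 0x9a0b = 0x154d
One's complement: ~0x154d
Checksum = 0xeab2


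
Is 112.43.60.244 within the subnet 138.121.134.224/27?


Subnet network: 138.121.134.224
Test IP AND mask: 112.43.60.224
No, 112.43.60.244 is not in 138.121.134.224/27


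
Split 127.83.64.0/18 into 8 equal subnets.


New prefix = 18 + 3 = 21
Each subnet has 2048 addresses
  127.83.64.0/21
  127.83.72.0/21
  127.83.80.0/21
  127.83.88.0/21
  127.83.96.0/21
  127.83.104.0/21
  127.83.112.0/21
  127.83.120.0/21
Subnets: 127.83.64.0/21, 127.83.72.0/21, 127.83.80.0/21, 127.83.88.0/21, 127.83.96.0/21, 127.83.104.0/21, 127.83.112.0/21, 127.83.120.0/21


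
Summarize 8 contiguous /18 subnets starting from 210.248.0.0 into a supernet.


Original prefix: /18
Number of subnets: 8 = 2^3
New prefix = 18 - 3 = 15
Supernet: 210.248.0.0/15


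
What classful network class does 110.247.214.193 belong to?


First octet: 110
Binary: 01101110
0xxxxxxx -> Class A (1-126)
Class A, default mask 255.0.0.0 (/8)


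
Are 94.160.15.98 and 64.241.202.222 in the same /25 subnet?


Mask: 255.255.255.128
94.160.15.98 AND mask = 94.160.15.0
64.241.202.222 AND mask = 64.241.202.128
No, different subnets (94.160.15.0 vs 64.241.202.128)


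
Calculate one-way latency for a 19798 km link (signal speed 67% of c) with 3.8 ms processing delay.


Speed = 0.67 * 3e5 km/s = 201000 km/s
Propagation delay = 19798 / 201000 = 0.0985 s = 98.4975 ms
Processing delay = 3.8 ms
Total one-way latency = 102.2975 ms


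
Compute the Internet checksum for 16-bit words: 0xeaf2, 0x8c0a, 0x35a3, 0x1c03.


Sum all words (with carry folding):
+ 0xeaf2 = 0xeaf2
+ 0x8c0a = 0x76fd
+ 0x35a3 = 0xaca0
+ 0x1c03 = 0xc8a3
One's complement: ~0xc8a3
Checksum = 0x375c


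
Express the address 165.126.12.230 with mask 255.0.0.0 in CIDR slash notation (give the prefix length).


Binary: 11111111.00000000.00000000.00000000
Count leading 1s
Prefix: /8


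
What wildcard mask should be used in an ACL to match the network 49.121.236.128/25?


Subnet mask: 255.255.255.128
Wildcard = 255.255.255.255 - subnet mask
255 - 255 = 0
255 - 255 = 0
255 - 255 = 0
255 - 128 = 127
Wildcard: 0.0.0.127


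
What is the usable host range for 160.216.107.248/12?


Network: 160.208.0.0
Broadcast: 160.223.255.255
First usable = network + 1
Last usable = broadcast - 1
Range: 160.208.0.1 to 160.223.255.254


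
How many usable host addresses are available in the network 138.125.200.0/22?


Host bits = 32 - 22 = 10
Total addresses = 2^10 = 1024
Usable = total - 2 (network and broadcast)
Usable hosts: 1022


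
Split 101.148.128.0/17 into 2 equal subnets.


New prefix = 17 + 1 = 18
Each subnet has 16384 addresses
  101.148.128.0/18
  101.148.192.0/18
Subnets: 101.148.128.0/18, 101.148.192.0/18


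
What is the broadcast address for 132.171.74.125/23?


Network: 132.171.74.0/23
Host bits = 9
Set all host bits to 1:
Broadcast: 132.171.75.255


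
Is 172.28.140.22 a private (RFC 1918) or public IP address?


RFC 1918 private ranges:
  10.0.0.0/8 (10.0.0.0 - 10.255.255.255)
  172.16.0.0/12 (172.16.0.0 - 172.31.255.255)
  192.168.0.0/16 (192.168.0.0 - 192.168.255.255)
Private (in 172.16.0.0/12)


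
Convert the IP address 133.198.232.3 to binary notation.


133 = 10000101
198 = 11000110
232 = 11101000
3 = 00000011
Binary: 10000101.11000110.11101000.00000011


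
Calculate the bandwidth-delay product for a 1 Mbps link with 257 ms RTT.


BDP = bandwidth * RTT
= 1 Mbps * 257 ms
= 1 * 1e6 * 257 / 1000 bits
= 257000 bits
= 32125 bytes
= 31.3721 KB
BDP = 257000 bits (32125 bytes)


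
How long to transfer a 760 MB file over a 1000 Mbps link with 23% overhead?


Effective throughput = 1000 * (1 - 23/100) = 770 Mbps
File size in Mb = 760 * 8 = 6080 Mb
Time = 6080 / 770
Time = 7.8961 seconds


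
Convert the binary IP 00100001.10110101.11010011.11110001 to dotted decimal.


00100001 = 33
10110101 = 181
11010011 = 211
11110001 = 241
IP: 33.181.211.241


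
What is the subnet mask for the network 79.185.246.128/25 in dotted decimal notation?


/25 means 25 network bits, 7 host bits
Binary: 11111111111111111111111110000000
Mask: 255.255.255.128


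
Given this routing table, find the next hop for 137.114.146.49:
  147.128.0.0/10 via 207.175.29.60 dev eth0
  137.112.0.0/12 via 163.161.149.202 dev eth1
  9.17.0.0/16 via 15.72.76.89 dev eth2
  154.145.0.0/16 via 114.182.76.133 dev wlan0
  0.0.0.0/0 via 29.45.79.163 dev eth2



Longest prefix match for 137.114.146.49:
  /10 147.128.0.0: no
  /12 137.112.0.0: MATCH
  /16 9.17.0.0: no
  /16 154.145.0.0: no
  /0 0.0.0.0: MATCH
Selected: next-hop 163.161.149.202 via eth1 (matched /12)


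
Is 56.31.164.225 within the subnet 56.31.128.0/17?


Subnet network: 56.31.128.0
Test IP AND mask: 56.31.128.0
Yes, 56.31.164.225 is in 56.31.128.0/17


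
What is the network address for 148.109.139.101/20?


IP:   10010100.01101101.10001011.01100101
Mask: 11111111.11111111.11110000.00000000
AND operation:
Net:  10010100.01101101.10000000.00000000
Network: 148.109.128.0/20


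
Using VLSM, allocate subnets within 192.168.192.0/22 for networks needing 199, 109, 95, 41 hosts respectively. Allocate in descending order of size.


199 hosts -> /24 (254 usable): 192.168.192.0/24
109 hosts -> /25 (126 usable): 192.168.193.0/25
95 hosts -> /25 (126 usable): 192.168.193.128/25
41 hosts -> /26 (62 usable): 192.168.194.0/26
Allocation: 192.168.192.0/24 (199 hosts, 254 usable); 192.168.193.0/25 (109 hosts, 126 usable); 192.168.193.128/25 (95 hosts, 126 usable); 192.168.194.0/26 (41 hosts, 62 usable)


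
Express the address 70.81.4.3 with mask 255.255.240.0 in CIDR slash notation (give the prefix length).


Binary: 11111111.11111111.11110000.00000000
Count leading 1s
Prefix: /20


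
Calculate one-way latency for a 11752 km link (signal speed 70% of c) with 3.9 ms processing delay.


Speed = 0.7 * 3e5 km/s = 210000 km/s
Propagation delay = 11752 / 210000 = 0.056 s = 55.9619 ms
Processing delay = 3.9 ms
Total one-way latency = 59.8619 ms


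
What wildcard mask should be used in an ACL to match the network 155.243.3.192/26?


Subnet mask: 255.255.255.192
Wildcard = 255.255.255.255 - subnet mask
255 - 255 = 0
255 - 255 = 0
255 - 255 = 0
255 - 192 = 63
Wildcard: 0.0.0.63


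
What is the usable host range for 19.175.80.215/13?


Network: 19.168.0.0
Broadcast: 19.175.255.255
First usable = network + 1
Last usable = broadcast - 1
Range: 19.168.0.1 to 19.175.255.254


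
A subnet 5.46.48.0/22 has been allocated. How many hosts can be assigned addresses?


Host bits = 32 - 22 = 10
Total addresses = 2^10 = 1024
Usable = total - 2 (network and broadcast)
Usable hosts: 1022


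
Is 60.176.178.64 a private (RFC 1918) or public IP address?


RFC 1918 private ranges:
  10.0.0.0/8 (10.0.0.0 - 10.255.255.255)
  172.16.0.0/12 (172.16.0.0 - 172.31.255.255)
  192.168.0.0/16 (192.168.0.0 - 192.168.255.255)
Public (not in any RFC 1918 range)


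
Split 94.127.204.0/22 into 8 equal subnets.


New prefix = 22 + 3 = 25
Each subnet has 128 addresses
  94.127.204.0/25
  94.127.204.128/25
  94.127.205.0/25
  94.127.205.128/25
  94.127.206.0/25
  94.127.206.128/25
  94.127.207.0/25
  94.127.207.128/25
Subnets: 94.127.204.0/25, 94.127.204.128/25, 94.127.205.0/25, 94.127.205.128/25, 94.127.206.0/25, 94.127.206.128/25, 94.127.207.0/25, 94.127.207.128/25


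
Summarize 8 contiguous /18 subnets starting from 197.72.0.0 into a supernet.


Original prefix: /18
Number of subnets: 8 = 2^3
New prefix = 18 - 3 = 15
Supernet: 197.72.0.0/15


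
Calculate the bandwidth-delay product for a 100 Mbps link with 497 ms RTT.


BDP = bandwidth * RTT
= 100 Mbps * 497 ms
= 100 * 1e6 * 497 / 1000 bits
= 49700000 bits
= 6212500 bytes
= 6066.8945 KB
BDP = 49700000 bits (6212500 bytes)


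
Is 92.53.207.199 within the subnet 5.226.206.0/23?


Subnet network: 5.226.206.0
Test IP AND mask: 92.53.206.0
No, 92.53.207.199 is not in 5.226.206.0/23


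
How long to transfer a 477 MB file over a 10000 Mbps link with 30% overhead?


Effective throughput = 10000 * (1 - 30/100) = 7000 Mbps
File size in Mb = 477 * 8 = 3816 Mb
Time = 3816 / 7000
Time = 0.5451 seconds


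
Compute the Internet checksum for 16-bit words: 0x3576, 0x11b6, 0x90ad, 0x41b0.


Sum all words (with carry folding):
+ 0x3576 = 0x3576
+ 0x11b6 = 0x472c
+ 0x90ad = 0xd7d9
+ 0x41b0 = 0x198a
One's complement: ~0x198a
Checksum = 0xe675


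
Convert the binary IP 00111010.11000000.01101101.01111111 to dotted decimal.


00111010 = 58
11000000 = 192
01101101 = 109
01111111 = 127
IP: 58.192.109.127


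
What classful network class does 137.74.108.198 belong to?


First octet: 137
Binary: 10001001
10xxxxxx -> Class B (128-191)
Class B, default mask 255.255.0.0 (/16)


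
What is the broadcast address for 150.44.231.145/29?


Network: 150.44.231.144/29
Host bits = 3
Set all host bits to 1:
Broadcast: 150.44.231.151


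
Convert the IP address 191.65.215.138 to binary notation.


191 = 10111111
65 = 01000001
215 = 11010111
138 = 10001010
Binary: 10111111.01000001.11010111.10001010


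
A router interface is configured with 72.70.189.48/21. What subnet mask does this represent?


/21 means 21 network bits, 11 host bits
Binary: 11111111111111111111100000000000
Mask: 255.255.248.0


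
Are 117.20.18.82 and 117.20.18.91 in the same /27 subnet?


Mask: 255.255.255.224
117.20.18.82 AND mask = 117.20.18.64
117.20.18.91 AND mask = 117.20.18.64
Yes, same subnet (117.20.18.64)


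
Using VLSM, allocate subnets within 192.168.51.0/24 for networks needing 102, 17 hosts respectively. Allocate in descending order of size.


102 hosts -> /25 (126 usable): 192.168.51.0/25
17 hosts -> /27 (30 usable): 192.168.51.128/27
Allocation: 192.168.51.0/25 (102 hosts, 126 usable); 192.168.51.128/27 (17 hosts, 30 usable)


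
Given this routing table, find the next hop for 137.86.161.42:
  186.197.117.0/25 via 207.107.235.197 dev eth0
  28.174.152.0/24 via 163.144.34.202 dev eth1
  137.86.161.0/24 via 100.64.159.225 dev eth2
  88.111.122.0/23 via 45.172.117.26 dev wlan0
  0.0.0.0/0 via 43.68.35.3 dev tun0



Longest prefix match for 137.86.161.42:
  /25 186.197.117.0: no
  /24 28.174.152.0: no
  /24 137.86.161.0: MATCH
  /23 88.111.122.0: no
  /0 0.0.0.0: MATCH
Selected: next-hop 100.64.159.225 via eth2 (matched /24)


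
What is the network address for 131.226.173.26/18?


IP:   10000011.11100010.10101101.00011010
Mask: 11111111.11111111.11000000.00000000
AND operation:
Net:  10000011.11100010.10000000.00000000
Network: 131.226.128.0/18


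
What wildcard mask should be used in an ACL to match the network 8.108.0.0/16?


Subnet mask: 255.255.0.0
Wildcard = 255.255.255.255 - subnet mask
255 - 255 = 0
255 - 255 = 0
255 - 0 = 255
255 - 0 = 255
Wildcard: 0.0.255.255


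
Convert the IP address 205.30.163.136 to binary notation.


205 = 11001101
30 = 00011110
163 = 10100011
136 = 10001000
Binary: 11001101.00011110.10100011.10001000


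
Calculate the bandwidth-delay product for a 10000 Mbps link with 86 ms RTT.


BDP = bandwidth * RTT
= 10000 Mbps * 86 ms
= 10000 * 1e6 * 86 / 1000 bits
= 860000000 bits
= 107500000 bytes
= 104980.4688 KB
BDP = 860000000 bits (107500000 bytes)


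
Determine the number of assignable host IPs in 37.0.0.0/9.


Host bits = 32 - 9 = 23
Total addresses = 2^23 = 8388608
Usable = total - 2 (network and broadcast)
Usable hosts: 8388606


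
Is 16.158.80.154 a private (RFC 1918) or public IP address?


RFC 1918 private ranges:
  10.0.0.0/8 (10.0.0.0 - 10.255.255.255)
  172.16.0.0/12 (172.16.0.0 - 172.31.255.255)
  192.168.0.0/16 (192.168.0.0 - 192.168.255.255)
Public (not in any RFC 1918 range)


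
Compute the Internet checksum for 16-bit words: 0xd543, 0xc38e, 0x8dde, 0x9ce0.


Sum all words (with carry folding):
+ 0xd543 = 0xd543
+ 0xc38e = 0x98d2
+ 0x8dde = 0x26b1
+ 0x9ce0 = 0xc391
One's complement: ~0xc391
Checksum = 0x3c6e


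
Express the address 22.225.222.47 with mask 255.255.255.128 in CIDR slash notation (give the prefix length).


Binary: 11111111.11111111.11111111.10000000
Count leading 1s
Prefix: /25


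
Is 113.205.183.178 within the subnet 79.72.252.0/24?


Subnet network: 79.72.252.0
Test IP AND mask: 113.205.183.0
No, 113.205.183.178 is not in 79.72.252.0/24


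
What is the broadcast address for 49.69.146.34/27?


Network: 49.69.146.32/27
Host bits = 5
Set all host bits to 1:
Broadcast: 49.69.146.63


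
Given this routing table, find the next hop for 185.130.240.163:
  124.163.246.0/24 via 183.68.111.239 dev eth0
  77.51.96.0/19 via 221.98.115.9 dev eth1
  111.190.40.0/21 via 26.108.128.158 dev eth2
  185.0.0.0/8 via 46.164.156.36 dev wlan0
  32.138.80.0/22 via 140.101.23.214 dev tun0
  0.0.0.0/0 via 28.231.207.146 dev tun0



Longest prefix match for 185.130.240.163:
  /24 124.163.246.0: no
  /19 77.51.96.0: no
  /21 111.190.40.0: no
  /8 185.0.0.0: MATCH
  /22 32.138.80.0: no
  /0 0.0.0.0: MATCH
Selected: next-hop 46.164.156.36 via wlan0 (matched /8)


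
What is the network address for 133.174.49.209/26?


IP:   10000101.10101110.00110001.11010001
Mask: 11111111.11111111.11111111.11000000
AND operation:
Net:  10000101.10101110.00110001.11000000
Network: 133.174.49.192/26


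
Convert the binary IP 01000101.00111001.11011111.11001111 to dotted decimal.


01000101 = 69
00111001 = 57
11011111 = 223
11001111 = 207
IP: 69.57.223.207


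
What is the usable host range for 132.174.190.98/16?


Network: 132.174.0.0
Broadcast: 132.174.255.255
First usable = network + 1
Last usable = broadcast - 1
Range: 132.174.0.1 to 132.174.255.254


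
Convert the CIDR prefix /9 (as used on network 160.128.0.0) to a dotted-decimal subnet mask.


/9 means 9 network bits, 23 host bits
Binary: 11111111100000000000000000000000
Mask: 255.128.0.0


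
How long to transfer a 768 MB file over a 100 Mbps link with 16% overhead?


Effective throughput = 100 * (1 - 16/100) = 84 Mbps
File size in Mb = 768 * 8 = 6144 Mb
Time = 6144 / 84
Time = 73.1429 seconds


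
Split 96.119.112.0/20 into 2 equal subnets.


New prefix = 20 + 1 = 21
Each subnet has 2048 addresses
  96.119.112.0/21
  96.119.120.0/21
Subnets: 96.119.112.0/21, 96.119.120.0/21


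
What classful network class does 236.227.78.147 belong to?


First octet: 236
Binary: 11101100
1110xxxx -> Class D (224-239)
Class D (multicast), default mask N/A


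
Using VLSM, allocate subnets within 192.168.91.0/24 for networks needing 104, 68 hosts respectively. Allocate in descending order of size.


104 hosts -> /25 (126 usable): 192.168.91.0/25
68 hosts -> /25 (126 usable): 192.168.91.128/25
Allocation: 192.168.91.0/25 (104 hosts, 126 usable); 192.168.91.128/25 (68 hosts, 126 usable)


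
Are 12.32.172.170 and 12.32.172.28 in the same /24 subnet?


Mask: 255.255.255.0
12.32.172.170 AND mask = 12.32.172.0
12.32.172.28 AND mask = 12.32.172.0
Yes, same subnet (12.32.172.0)


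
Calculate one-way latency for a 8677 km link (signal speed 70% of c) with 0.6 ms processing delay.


Speed = 0.7 * 3e5 km/s = 210000 km/s
Propagation delay = 8677 / 210000 = 0.0413 s = 41.319 ms
Processing delay = 0.6 ms
Total one-way latency = 41.919 ms


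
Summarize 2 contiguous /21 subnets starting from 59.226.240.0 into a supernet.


Original prefix: /21
Number of subnets: 2 = 2^1
New prefix = 21 - 1 = 20
Supernet: 59.226.240.0/20


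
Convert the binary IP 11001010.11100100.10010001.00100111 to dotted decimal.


11001010 = 202
11100100 = 228
10010001 = 145
00100111 = 39
IP: 202.228.145.39


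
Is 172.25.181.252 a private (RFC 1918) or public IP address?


RFC 1918 private ranges:
  10.0.0.0/8 (10.0.0.0 - 10.255.255.255)
  172.16.0.0/12 (172.16.0.0 - 172.31.255.255)
  192.168.0.0/16 (192.168.0.0 - 192.168.255.255)
Private (in 172.16.0.0/12)


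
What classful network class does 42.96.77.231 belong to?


First octet: 42
Binary: 00101010
0xxxxxxx -> Class A (1-126)
Class A, default mask 255.0.0.0 (/8)


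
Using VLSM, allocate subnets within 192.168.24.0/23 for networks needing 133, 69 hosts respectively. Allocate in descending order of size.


133 hosts -> /24 (254 usable): 192.168.24.0/24
69 hosts -> /25 (126 usable): 192.168.25.0/25
Allocation: 192.168.24.0/24 (133 hosts, 254 usable); 192.168.25.0/25 (69 hosts, 126 usable)


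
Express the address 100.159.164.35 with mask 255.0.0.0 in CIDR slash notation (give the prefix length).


Binary: 11111111.00000000.00000000.00000000
Count leading 1s
Prefix: /8


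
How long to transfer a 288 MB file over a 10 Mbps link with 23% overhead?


Effective throughput = 10 * (1 - 23/100) = 7.7 Mbps
File size in Mb = 288 * 8 = 2304 Mb
Time = 2304 / 7.7
Time = 299.2208 seconds


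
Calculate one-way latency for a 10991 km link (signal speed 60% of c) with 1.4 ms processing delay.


Speed = 0.6 * 3e5 km/s = 180000 km/s
Propagation delay = 10991 / 180000 = 0.0611 s = 61.0611 ms
Processing delay = 1.4 ms
Total one-way latency = 62.4611 ms


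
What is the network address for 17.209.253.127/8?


IP:   00010001.11010001.11111101.01111111
Mask: 11111111.00000000.00000000.00000000
AND operation:
Net:  00010001.00000000.00000000.00000000
Network: 17.0.0.0/8


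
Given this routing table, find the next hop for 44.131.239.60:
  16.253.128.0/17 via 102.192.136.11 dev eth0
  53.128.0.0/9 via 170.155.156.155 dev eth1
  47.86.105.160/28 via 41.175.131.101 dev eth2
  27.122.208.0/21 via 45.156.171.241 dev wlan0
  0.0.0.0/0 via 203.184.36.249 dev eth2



Longest prefix match for 44.131.239.60:
  /17 16.253.128.0: no
  /9 53.128.0.0: no
  /28 47.86.105.160: no
  /21 27.122.208.0: no
  /0 0.0.0.0: MATCH
Selected: next-hop 203.184.36.249 via eth2 (matched /0)


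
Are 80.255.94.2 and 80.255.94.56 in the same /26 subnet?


Mask: 255.255.255.192
80.255.94.2 AND mask = 80.255.94.0
80.255.94.56 AND mask = 80.255.94.0
Yes, same subnet (80.255.94.0)


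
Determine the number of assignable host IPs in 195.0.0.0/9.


Host bits = 32 - 9 = 23
Total addresses = 2^23 = 8388608
Usable = total - 2 (network and broadcast)
Usable hosts: 8388606


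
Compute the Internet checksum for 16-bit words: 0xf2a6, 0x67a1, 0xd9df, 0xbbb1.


Sum all words (with carry folding):
+ 0xf2a6 = 0xf2a6
+ 0x67a1 = 0x5a48
+ 0xd9df = 0x3428
+ 0xbbb1 = 0xefd9
One's complement: ~0xefd9
Checksum = 0x1026


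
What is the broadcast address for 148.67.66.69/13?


Network: 148.64.0.0/13
Host bits = 19
Set all host bits to 1:
Broadcast: 148.71.255.255


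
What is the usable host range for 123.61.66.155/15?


Network: 123.60.0.0
Broadcast: 123.61.255.255
First usable = network + 1
Last usable = broadcast - 1
Range: 123.60.0.1 to 123.61.255.254


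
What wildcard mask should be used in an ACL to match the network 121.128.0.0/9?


Subnet mask: 255.128.0.0
Wildcard = 255.255.255.255 - subnet mask
255 - 255 = 0
255 - 128 = 127
255 - 0 = 255
255 - 0 = 255
Wildcard: 0.127.255.255


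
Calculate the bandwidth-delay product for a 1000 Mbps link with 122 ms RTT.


BDP = bandwidth * RTT
= 1000 Mbps * 122 ms
= 1000 * 1e6 * 122 / 1000 bits
= 122000000 bits
= 15250000 bytes
= 14892.5781 KB
BDP = 122000000 bits (15250000 bytes)


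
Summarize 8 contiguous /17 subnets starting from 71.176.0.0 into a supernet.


Original prefix: /17
Number of subnets: 8 = 2^3
New prefix = 17 - 3 = 14
Supernet: 71.176.0.0/14


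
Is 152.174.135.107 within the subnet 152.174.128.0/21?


Subnet network: 152.174.128.0
Test IP AND mask: 152.174.128.0
Yes, 152.174.135.107 is in 152.174.128.0/21


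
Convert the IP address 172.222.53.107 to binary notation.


172 = 10101100
222 = 11011110
53 = 00110101
107 = 01101011
Binary: 10101100.11011110.00110101.01101011


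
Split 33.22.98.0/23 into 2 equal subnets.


New prefix = 23 + 1 = 24
Each subnet has 256 addresses
  33.22.98.0/24
  33.22.99.0/24
Subnets: 33.22.98.0/24, 33.22.99.0/24


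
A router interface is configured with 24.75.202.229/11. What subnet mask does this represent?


/11 means 11 network bits, 21 host bits
Binary: 11111111111000000000000000000000
Mask: 255.224.0.0


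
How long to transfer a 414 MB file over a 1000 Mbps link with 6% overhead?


Effective throughput = 1000 * (1 - 6/100) = 940 Mbps
File size in Mb = 414 * 8 = 3312 Mb
Time = 3312 / 940
Time = 3.5234 seconds


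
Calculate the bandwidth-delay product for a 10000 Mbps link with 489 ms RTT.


BDP = bandwidth * RTT
= 10000 Mbps * 489 ms
= 10000 * 1e6 * 489 / 1000 bits
= 4890000000 bits
= 611250000 bytes
= 596923.8281 KB
BDP = 4890000000 bits (611250000 bytes)


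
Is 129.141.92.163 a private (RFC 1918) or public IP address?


RFC 1918 private ranges:
  10.0.0.0/8 (10.0.0.0 - 10.255.255.255)
  172.16.0.0/12 (172.16.0.0 - 172.31.255.255)
  192.168.0.0/16 (192.168.0.0 - 192.168.255.255)
Public (not in any RFC 1918 range)


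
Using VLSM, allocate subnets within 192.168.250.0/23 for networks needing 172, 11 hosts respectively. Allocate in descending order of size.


172 hosts -> /24 (254 usable): 192.168.250.0/24
11 hosts -> /28 (14 usable): 192.168.251.0/28
Allocation: 192.168.250.0/24 (172 hosts, 254 usable); 192.168.251.0/28 (11 hosts, 14 usable)


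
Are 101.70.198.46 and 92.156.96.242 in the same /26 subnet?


Mask: 255.255.255.192
101.70.198.46 AND mask = 101.70.198.0
92.156.96.242 AND mask = 92.156.96.192
No, different subnets (101.70.198.0 vs 92.156.96.192)


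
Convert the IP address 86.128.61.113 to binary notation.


86 = 01010110
128 = 10000000
61 = 00111101
113 = 01110001
Binary: 01010110.10000000.00111101.01110001


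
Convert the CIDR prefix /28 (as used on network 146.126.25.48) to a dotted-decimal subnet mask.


/28 means 28 network bits, 4 host bits
Binary: 11111111111111111111111111110000
Mask: 255.255.255.240


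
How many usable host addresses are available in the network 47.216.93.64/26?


Host bits = 32 - 26 = 6
Total addresses = 2^6 = 64
Usable = total - 2 (network and broadcast)
Usable hosts: 62


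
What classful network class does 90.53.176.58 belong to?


First octet: 90
Binary: 01011010
0xxxxxxx -> Class A (1-126)
Class A, default mask 255.0.0.0 (/8)


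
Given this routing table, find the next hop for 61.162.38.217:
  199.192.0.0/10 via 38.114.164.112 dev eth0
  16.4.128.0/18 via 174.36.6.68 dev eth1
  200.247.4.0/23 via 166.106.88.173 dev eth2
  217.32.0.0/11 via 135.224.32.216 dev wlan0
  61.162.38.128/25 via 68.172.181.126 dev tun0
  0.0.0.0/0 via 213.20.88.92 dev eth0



Longest prefix match for 61.162.38.217:
  /10 199.192.0.0: no
  /18 16.4.128.0: no
  /23 200.247.4.0: no
  /11 217.32.0.0: no
  /25 61.162.38.128: MATCH
  /0 0.0.0.0: MATCH
Selected: next-hop 68.172.181.126 via tun0 (matched /25)


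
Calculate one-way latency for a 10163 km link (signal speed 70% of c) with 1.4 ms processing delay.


Speed = 0.7 * 3e5 km/s = 210000 km/s
Propagation delay = 10163 / 210000 = 0.0484 s = 48.3952 ms
Processing delay = 1.4 ms
Total one-way latency = 49.7952 ms


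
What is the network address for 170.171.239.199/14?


IP:   10101010.10101011.11101111.11000111
Mask: 11111111.11111100.00000000.00000000
AND operation:
Net:  10101010.10101000.00000000.00000000
Network: 170.168.0.0/14


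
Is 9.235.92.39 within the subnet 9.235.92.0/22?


Subnet network: 9.235.92.0
Test IP AND mask: 9.235.92.0
Yes, 9.235.92.39 is in 9.235.92.0/22


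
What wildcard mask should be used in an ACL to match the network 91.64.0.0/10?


Subnet mask: 255.192.0.0
Wildcard = 255.255.255.255 - subnet mask
255 - 255 = 0
255 - 192 = 63
255 - 0 = 255
255 - 0 = 255
Wildcard: 0.63.255.255


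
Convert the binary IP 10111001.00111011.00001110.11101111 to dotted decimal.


10111001 = 185
00111011 = 59
00001110 = 14
11101111 = 239
IP: 185.59.14.239


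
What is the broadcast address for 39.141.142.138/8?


Network: 39.0.0.0/8
Host bits = 24
Set all host bits to 1:
Broadcast: 39.255.255.255


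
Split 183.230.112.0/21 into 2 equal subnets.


New prefix = 21 + 1 = 22
Each subnet has 1024 addresses
  183.230.112.0/22
  183.230.116.0/22
Subnets: 183.230.112.0/22, 183.230.116.0/22


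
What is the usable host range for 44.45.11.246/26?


Network: 44.45.11.192
Broadcast: 44.45.11.255
First usable = network + 1
Last usable = broadcast - 1
Range: 44.45.11.193 to 44.45.11.254


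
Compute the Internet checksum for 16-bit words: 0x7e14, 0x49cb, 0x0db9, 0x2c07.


Sum all words (with carry folding):
+ 0x7e14 = 0x7e14
+ 0x49cb = 0xc7df
+ 0x0db9 = 0xd598
+ 0x2c07 = 0x01a0
One's complement: ~0x01a0
Checksum = 0xfe5f


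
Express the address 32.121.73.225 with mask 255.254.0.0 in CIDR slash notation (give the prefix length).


Binary: 11111111.11111110.00000000.00000000
Count leading 1s
Prefix: /15


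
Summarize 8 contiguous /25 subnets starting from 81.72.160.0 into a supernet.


Original prefix: /25
Number of subnets: 8 = 2^3
New prefix = 25 - 3 = 22
Supernet: 81.72.160.0/22


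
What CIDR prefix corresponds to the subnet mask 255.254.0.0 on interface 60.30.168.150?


Binary: 11111111.11111110.00000000.00000000
Count leading 1s
Prefix: /15


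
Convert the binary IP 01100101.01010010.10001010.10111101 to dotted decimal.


01100101 = 101
01010010 = 82
10001010 = 138
10111101 = 189
IP: 101.82.138.189


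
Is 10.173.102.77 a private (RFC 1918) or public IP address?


RFC 1918 private ranges:
  10.0.0.0/8 (10.0.0.0 - 10.255.255.255)
  172.16.0.0/12 (172.16.0.0 - 172.31.255.255)
  192.168.0.0/16 (192.168.0.0 - 192.168.255.255)
Private (in 10.0.0.0/8)


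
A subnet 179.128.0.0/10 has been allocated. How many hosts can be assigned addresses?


Host bits = 32 - 10 = 22
Total addresses = 2^22 = 4194304
Usable = total - 2 (network and broadcast)
Usable hosts: 4194302


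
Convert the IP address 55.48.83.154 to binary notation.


55 = 00110111
48 = 00110000
83 = 01010011
154 = 10011010
Binary: 00110111.00110000.01010011.10011010


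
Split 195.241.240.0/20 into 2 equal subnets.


New prefix = 20 + 1 = 21
Each subnet has 2048 addresses
  195.241.240.0/21
  195.241.248.0/21
Subnets: 195.241.240.0/21, 195.241.248.0/21


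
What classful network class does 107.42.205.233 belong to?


First octet: 107
Binary: 01101011
0xxxxxxx -> Class A (1-126)
Class A, default mask 255.0.0.0 (/8)


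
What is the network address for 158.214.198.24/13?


IP:   10011110.11010110.11000110.00011000
Mask: 11111111.11111000.00000000.00000000
AND operation:
Net:  10011110.11010000.00000000.00000000
Network: 158.208.0.0/13


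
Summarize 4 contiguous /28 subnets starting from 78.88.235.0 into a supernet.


Original prefix: /28
Number of subnets: 4 = 2^2
New prefix = 28 - 2 = 26
Supernet: 78.88.235.0/26


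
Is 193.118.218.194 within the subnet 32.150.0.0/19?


Subnet network: 32.150.0.0
Test IP AND mask: 193.118.192.0
No, 193.118.218.194 is not in 32.150.0.0/19


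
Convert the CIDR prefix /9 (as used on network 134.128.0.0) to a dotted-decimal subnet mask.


/9 means 9 network bits, 23 host bits
Binary: 11111111100000000000000000000000
Mask: 255.128.0.0


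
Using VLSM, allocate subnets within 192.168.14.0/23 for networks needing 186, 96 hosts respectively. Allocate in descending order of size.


186 hosts -> /24 (254 usable): 192.168.14.0/24
96 hosts -> /25 (126 usable): 192.168.15.0/25
Allocation: 192.168.14.0/24 (186 hosts, 254 usable); 192.168.15.0/25 (96 hosts, 126 usable)


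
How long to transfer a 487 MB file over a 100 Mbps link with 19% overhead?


Effective throughput = 100 * (1 - 19/100) = 81 Mbps
File size in Mb = 487 * 8 = 3896 Mb
Time = 3896 / 81
Time = 48.0988 seconds


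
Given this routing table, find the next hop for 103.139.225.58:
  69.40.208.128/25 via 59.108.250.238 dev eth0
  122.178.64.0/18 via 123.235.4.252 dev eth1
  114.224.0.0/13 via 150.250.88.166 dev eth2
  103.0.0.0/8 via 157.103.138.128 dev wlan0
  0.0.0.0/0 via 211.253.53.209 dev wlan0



Longest prefix match for 103.139.225.58:
  /25 69.40.208.128: no
  /18 122.178.64.0: no
  /13 114.224.0.0: no
  /8 103.0.0.0: MATCH
  /0 0.0.0.0: MATCH
Selected: next-hop 157.103.138.128 via wlan0 (matched /8)


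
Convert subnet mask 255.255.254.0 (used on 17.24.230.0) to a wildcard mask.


Subnet mask: 255.255.254.0
Wildcard = 255.255.255.255 - subnet mask
255 - 255 = 0
255 - 255 = 0
255 - 254 = 1
255 - 0 = 255
Wildcard: 0.0.1.255


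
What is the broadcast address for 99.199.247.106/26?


Network: 99.199.247.64/26
Host bits = 6
Set all host bits to 1:
Broadcast: 99.199.247.127


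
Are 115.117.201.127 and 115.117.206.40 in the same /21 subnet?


Mask: 255.255.248.0
115.117.201.127 AND mask = 115.117.200.0
115.117.206.40 AND mask = 115.117.200.0
Yes, same subnet (115.117.200.0)


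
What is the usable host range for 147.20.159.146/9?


Network: 147.0.0.0
Broadcast: 147.127.255.255
First usable = network + 1
Last usable = broadcast - 1
Range: 147.0.0.1 to 147.127.255.254


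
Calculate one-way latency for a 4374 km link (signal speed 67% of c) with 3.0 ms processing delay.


Speed = 0.67 * 3e5 km/s = 201000 km/s
Propagation delay = 4374 / 201000 = 0.0218 s = 21.7612 ms
Processing delay = 3.0 ms
Total one-way latency = 24.7612 ms


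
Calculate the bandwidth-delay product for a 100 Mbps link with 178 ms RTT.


BDP = bandwidth * RTT
= 100 Mbps * 178 ms
= 100 * 1e6 * 178 / 1000 bits
= 17800000 bits
= 2225000 bytes
= 2172.8516 KB
BDP = 17800000 bits (2225000 bytes)


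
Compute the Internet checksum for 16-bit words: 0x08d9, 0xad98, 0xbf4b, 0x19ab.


Sum all words (with carry folding):
+ 0x08d9 = 0x08d9
+ 0xad98 = 0xb671
+ 0xbf4b = 0x75bd
+ 0x19ab = 0x8f68
One's complement: ~0x8f68
Checksum = 0x7097


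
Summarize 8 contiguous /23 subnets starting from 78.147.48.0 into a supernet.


Original prefix: /23
Number of subnets: 8 = 2^3
New prefix = 23 - 3 = 20
Supernet: 78.147.48.0/20


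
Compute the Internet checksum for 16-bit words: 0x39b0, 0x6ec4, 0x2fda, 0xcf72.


Sum all words (with carry folding):
+ 0x39b0 = 0x39b0
+ 0x6ec4 = 0xa874
+ 0x2fda = 0xd84e
+ 0xcf72 = 0xa7c1
One's complement: ~0xa7c1
Checksum = 0x583e


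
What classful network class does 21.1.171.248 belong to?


First octet: 21
Binary: 00010101
0xxxxxxx -> Class A (1-126)
Class A, default mask 255.0.0.0 (/8)


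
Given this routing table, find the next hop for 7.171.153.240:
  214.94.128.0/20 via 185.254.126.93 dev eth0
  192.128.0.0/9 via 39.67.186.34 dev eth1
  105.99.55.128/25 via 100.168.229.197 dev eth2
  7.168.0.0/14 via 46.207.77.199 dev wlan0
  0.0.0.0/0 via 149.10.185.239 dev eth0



Longest prefix match for 7.171.153.240:
  /20 214.94.128.0: no
  /9 192.128.0.0: no
  /25 105.99.55.128: no
  /14 7.168.0.0: MATCH
  /0 0.0.0.0: MATCH
Selected: next-hop 46.207.77.199 via wlan0 (matched /14)


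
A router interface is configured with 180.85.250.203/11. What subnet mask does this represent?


/11 means 11 network bits, 21 host bits
Binary: 11111111111000000000000000000000
Mask: 255.224.0.0


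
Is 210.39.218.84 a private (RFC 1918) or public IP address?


RFC 1918 private ranges:
  10.0.0.0/8 (10.0.0.0 - 10.255.255.255)
  172.16.0.0/12 (172.16.0.0 - 172.31.255.255)
  192.168.0.0/16 (192.168.0.0 - 192.168.255.255)
Public (not in any RFC 1918 range)


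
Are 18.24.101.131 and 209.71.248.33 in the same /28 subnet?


Mask: 255.255.255.240
18.24.101.131 AND mask = 18.24.101.128
209.71.248.33 AND mask = 209.71.248.32
No, different subnets (18.24.101.128 vs 209.71.248.32)


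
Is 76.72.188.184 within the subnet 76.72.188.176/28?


Subnet network: 76.72.188.176
Test IP AND mask: 76.72.188.176
Yes, 76.72.188.184 is in 76.72.188.176/28


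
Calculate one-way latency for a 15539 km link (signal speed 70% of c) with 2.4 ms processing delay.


Speed = 0.7 * 3e5 km/s = 210000 km/s
Propagation delay = 15539 / 210000 = 0.074 s = 73.9952 ms
Processing delay = 2.4 ms
Total one-way latency = 76.3952 ms


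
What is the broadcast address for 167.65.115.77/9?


Network: 167.0.0.0/9
Host bits = 23
Set all host bits to 1:
Broadcast: 167.127.255.255


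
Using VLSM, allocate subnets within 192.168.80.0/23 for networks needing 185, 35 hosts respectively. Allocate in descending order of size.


185 hosts -> /24 (254 usable): 192.168.80.0/24
35 hosts -> /26 (62 usable): 192.168.81.0/26
Allocation: 192.168.80.0/24 (185 hosts, 254 usable); 192.168.81.0/26 (35 hosts, 62 usable)


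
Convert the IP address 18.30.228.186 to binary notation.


18 = 00010010
30 = 00011110
228 = 11100100
186 = 10111010
Binary: 00010010.00011110.11100100.10111010


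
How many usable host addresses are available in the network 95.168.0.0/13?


Host bits = 32 - 13 = 19
Total addresses = 2^19 = 524288
Usable = total - 2 (network and broadcast)
Usable hosts: 524286


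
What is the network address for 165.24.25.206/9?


IP:   10100101.00011000.00011001.11001110
Mask: 11111111.10000000.00000000.00000000
AND operation:
Net:  10100101.00000000.00000000.00000000
Network: 165.0.0.0/9


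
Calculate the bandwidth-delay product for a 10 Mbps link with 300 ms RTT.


BDP = bandwidth * RTT
= 10 Mbps * 300 ms
= 10 * 1e6 * 300 / 1000 bits
= 3000000 bits
= 375000 bytes
= 366.2109 KB
BDP = 3000000 bits (375000 bytes)


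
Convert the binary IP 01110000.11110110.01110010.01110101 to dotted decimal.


01110000 = 112
11110110 = 246
01110010 = 114
01110101 = 117
IP: 112.246.114.117


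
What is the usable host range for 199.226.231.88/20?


Network: 199.226.224.0
Broadcast: 199.226.239.255
First usable = network + 1
Last usable = broadcast - 1
Range: 199.226.224.1 to 199.226.239.254


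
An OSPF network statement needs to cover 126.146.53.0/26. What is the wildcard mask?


Subnet mask: 255.255.255.192
Wildcard = 255.255.255.255 - subnet mask
255 - 255 = 0
255 - 255 = 0
255 - 255 = 0
255 - 192 = 63
Wildcard: 0.0.0.63


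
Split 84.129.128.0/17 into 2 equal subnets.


New prefix = 17 + 1 = 18
Each subnet has 16384 addresses
  84.129.128.0/18
  84.129.192.0/18
Subnets: 84.129.128.0/18, 84.129.192.0/18


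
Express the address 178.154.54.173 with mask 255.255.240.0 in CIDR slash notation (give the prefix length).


Binary: 11111111.11111111.11110000.00000000
Count leading 1s
Prefix: /20


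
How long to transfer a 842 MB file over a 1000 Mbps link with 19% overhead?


Effective throughput = 1000 * (1 - 19/100) = 810 Mbps
File size in Mb = 842 * 8 = 6736 Mb
Time = 6736 / 810
Time = 8.316 seconds


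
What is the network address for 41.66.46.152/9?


IP:   00101001.01000010.00101110.10011000
Mask: 11111111.10000000.00000000.00000000
AND operation:
Net:  00101001.00000000.00000000.00000000
Network: 41.0.0.0/9


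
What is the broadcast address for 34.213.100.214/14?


Network: 34.212.0.0/14
Host bits = 18
Set all host bits to 1:
Broadcast: 34.215.255.255


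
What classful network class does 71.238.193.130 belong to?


First octet: 71
Binary: 01000111
0xxxxxxx -> Class A (1-126)
Class A, default mask 255.0.0.0 (/8)


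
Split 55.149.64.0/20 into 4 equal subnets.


New prefix = 20 + 2 = 22
Each subnet has 1024 addresses
  55.149.64.0/22
  55.149.68.0/22
  55.149.72.0/22
  55.149.76.0/22
Subnets: 55.149.64.0/22, 55.149.68.0/22, 55.149.72.0/22, 55.149.76.0/22


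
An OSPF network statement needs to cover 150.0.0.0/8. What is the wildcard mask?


Subnet mask: 255.0.0.0
Wildcard = 255.255.255.255 - subnet mask
255 - 255 = 0
255 - 0 = 255
255 - 0 = 255
255 - 0 = 255
Wildcard: 0.255.255.255


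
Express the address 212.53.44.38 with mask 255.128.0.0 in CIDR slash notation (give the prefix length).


Binary: 11111111.10000000.00000000.00000000
Count leading 1s
Prefix: /9


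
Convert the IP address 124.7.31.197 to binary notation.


124 = 01111100
7 = 00000111
31 = 00011111
197 = 11000101
Binary: 01111100.00000111.00011111.11000101


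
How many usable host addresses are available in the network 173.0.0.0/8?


Host bits = 32 - 8 = 24
Total addresses = 2^24 = 16777216
Usable = total - 2 (network and broadcast)
Usable hosts: 16777214


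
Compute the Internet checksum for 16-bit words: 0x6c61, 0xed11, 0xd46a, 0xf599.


Sum all words (with carry folding):
+ 0x6c61 = 0x6c61
+ 0xed11 = 0x5973
+ 0xd46a = 0x2dde
+ 0xf599 = 0x2378
One's complement: ~0x2378
Checksum = 0xdc87


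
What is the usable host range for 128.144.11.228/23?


Network: 128.144.10.0
Broadcast: 128.144.11.255
First usable = network + 1
Last usable = broadcast - 1
Range: 128.144.10.1 to 128.144.11.254


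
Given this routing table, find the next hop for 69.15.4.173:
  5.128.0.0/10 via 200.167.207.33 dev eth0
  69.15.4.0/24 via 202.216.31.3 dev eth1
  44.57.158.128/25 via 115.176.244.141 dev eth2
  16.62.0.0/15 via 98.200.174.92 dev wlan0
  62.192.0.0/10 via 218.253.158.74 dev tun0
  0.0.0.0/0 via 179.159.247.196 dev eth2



Longest prefix match for 69.15.4.173:
  /10 5.128.0.0: no
  /24 69.15.4.0: MATCH
  /25 44.57.158.128: no
  /15 16.62.0.0: no
  /10 62.192.0.0: no
  /0 0.0.0.0: MATCH
Selected: next-hop 202.216.31.3 via eth1 (matched /24)


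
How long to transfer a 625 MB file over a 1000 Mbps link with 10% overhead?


Effective throughput = 1000 * (1 - 10/100) = 900 Mbps
File size in Mb = 625 * 8 = 5000 Mb
Time = 5000 / 900
Time = 5.5556 seconds


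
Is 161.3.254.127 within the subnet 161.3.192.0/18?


Subnet network: 161.3.192.0
Test IP AND mask: 161.3.192.0
Yes, 161.3.254.127 is in 161.3.192.0/18


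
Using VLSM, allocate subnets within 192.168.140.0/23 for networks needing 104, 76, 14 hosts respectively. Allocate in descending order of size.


104 hosts -> /25 (126 usable): 192.168.140.0/25
76 hosts -> /25 (126 usable): 192.168.140.128/25
14 hosts -> /28 (14 usable): 192.168.141.0/28
Allocation: 192.168.140.0/25 (104 hosts, 126 usable); 192.168.140.128/25 (76 hosts, 126 usable); 192.168.141.0/28 (14 hosts, 14 usable)


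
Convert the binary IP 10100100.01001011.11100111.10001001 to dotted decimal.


10100100 = 164
01001011 = 75
11100111 = 231
10001001 = 137
IP: 164.75.231.137


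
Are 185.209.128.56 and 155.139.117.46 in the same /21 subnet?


Mask: 255.255.248.0
185.209.128.56 AND mask = 185.209.128.0
155.139.117.46 AND mask = 155.139.112.0
No, different subnets (185.209.128.0 vs 155.139.112.0)


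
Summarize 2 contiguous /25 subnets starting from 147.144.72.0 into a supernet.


Original prefix: /25
Number of subnets: 2 = 2^1
New prefix = 25 - 1 = 24
Supernet: 147.144.72.0/24


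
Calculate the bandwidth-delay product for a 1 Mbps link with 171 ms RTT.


BDP = bandwidth * RTT
= 1 Mbps * 171 ms
= 1 * 1e6 * 171 / 1000 bits
= 171000 bits
= 21375 bytes
= 20.874 KB
BDP = 171000 bits (21375 bytes)
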